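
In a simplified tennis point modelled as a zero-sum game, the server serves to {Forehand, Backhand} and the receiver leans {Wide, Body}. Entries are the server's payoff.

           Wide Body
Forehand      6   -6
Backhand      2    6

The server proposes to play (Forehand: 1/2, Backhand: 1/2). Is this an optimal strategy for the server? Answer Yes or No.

Against Wide this mix gives (1/2)·6 + (1/2)·2 = 4.
Against Body this mix gives (1/2)·(-6) + (1/2)·6 = 0.
The receiver will play Body, holding the server to 0. Shifting weight toward the row that does better against Body would raise this floor (the equalizing mix achieves 3 against both Body and Wide), so the proposed strategy is not optimal.

No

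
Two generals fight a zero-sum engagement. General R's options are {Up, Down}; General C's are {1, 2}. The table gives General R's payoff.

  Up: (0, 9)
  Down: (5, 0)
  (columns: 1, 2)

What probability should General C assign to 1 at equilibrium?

Row minima: Up → 0, Down → 0; maximin = 0.
Column maxima: 1 → 5, 2 → 9; minimax = 5.
0 ≠ 5, so there is no saddle point; optimal play is mixed.
Let General R play Up with probability p. Expected payoff against 1: 0p + 5(1−p) = −5p + 5; against 2: 9p + 0(1−p) = 9p.
Setting these equal: −5p + 5 = 9p ⇒ −14p = -5 ⇒ p = 5/14, and the value is (-5)·(5/14) + 5 = 45/14.
For General C: with q = P(1), equating Up's and Down's payoffs gives −9q + 9 = 5q ⇒ q = 9/14.

9/14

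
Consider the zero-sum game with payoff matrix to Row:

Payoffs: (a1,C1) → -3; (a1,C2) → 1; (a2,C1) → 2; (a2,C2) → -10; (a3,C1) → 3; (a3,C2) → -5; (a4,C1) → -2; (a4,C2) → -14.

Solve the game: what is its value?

-1

Row minima: a1 → -3, a2 → -10, a3 → -5, a4 → -14; maximin = -3.
Column maxima: C1 → 3, C2 → 1; minimax = 1.
-3 ≠ 1, so there is no saddle point; optimal play is mixed.
a2 is strictly dominated by a3, so Row never plays it.
a4 is strictly dominated by a3, so Row never plays it.
On the remaining 2×2 (a1, a3 vs C1, C2):
Let Row play a1 with probability p. Expected payoff against C1: (-3)p + 3(1−p) = −6p + 3; against C2: 1p + (-5)(1−p) = 6p − 5.
Setting these equal: −6p + 3 = 6p − 5 ⇒ −12p = -8 ⇒ p = 2/3, and the value is (-6)·(2/3) + 3 = -1.
For Column: with q = P(C1), equating a1's and a3's payoffs gives −4q + 1 = 8q − 5 ⇒ q = 1/2.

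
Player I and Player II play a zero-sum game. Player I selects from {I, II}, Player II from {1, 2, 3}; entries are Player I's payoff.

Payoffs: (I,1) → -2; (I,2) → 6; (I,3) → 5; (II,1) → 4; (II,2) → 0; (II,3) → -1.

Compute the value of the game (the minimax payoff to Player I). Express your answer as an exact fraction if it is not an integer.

3/2

Row minima: I → -2, II → -1; maximin = -1.
Column maxima: 1 → 4, 2 → 6, 3 → 5; minimax = 4.
-1 ≠ 4, so there is no saddle point; optimal play is mixed.
2 is strictly dominated by 3 (it gives Player I strictly more in every row), so Player II never plays it.
On the remaining 2×2 (I, II vs 1, 3):
Let Player I play I with probability p. Expected payoff against 1: (-2)p + 4(1−p) = −6p + 4; against 3: 5p + (-1)(1−p) = 6p − 1.
Setting these equal: −6p + 4 = 6p − 1 ⇒ −12p = -5 ⇒ p = 5/12, and the value is (-6)·(5/12) + 4 = 3/2.
For Player II: with q = P(1), equating I's and II's payoffs gives −7q + 5 = 5q − 1 ⇒ q = 1/2.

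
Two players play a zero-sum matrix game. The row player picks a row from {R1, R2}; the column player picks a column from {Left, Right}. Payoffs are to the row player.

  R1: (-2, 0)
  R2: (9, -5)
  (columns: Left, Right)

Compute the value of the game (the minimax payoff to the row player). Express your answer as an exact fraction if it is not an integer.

Row minima: R1 → -2, R2 → -5; maximin = -2.
Column maxima: Left → 9, Right → 0; minimax = 0.
-2 ≠ 0, so there is no saddle point; optimal play is mixed.
Let the row player play R1 with probability p. Expected payoff against Left: (-2)p + 9(1−p) = −11p + 9; against Right: 0p + (-5)(1−p) = 5p − 5.
Setting these equal: −11p + 9 = 5p − 5 ⇒ −16p = -14 ⇒ p = 7/8, and the value is (-11)·(7/8) + 9 = -5/8.
For the column player: with q = P(Left), equating R1's and R2's payoffs gives −2q = 14q − 5 ⇒ q = 5/16.

-5/8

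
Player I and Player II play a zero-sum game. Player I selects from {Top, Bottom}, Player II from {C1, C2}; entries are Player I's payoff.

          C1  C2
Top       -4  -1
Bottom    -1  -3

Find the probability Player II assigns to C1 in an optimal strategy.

2/5

Row minima: Top → -4, Bottom → -3; maximin = -3.
Column maxima: C1 → -1, C2 → -1; minimax = -1.
-3 ≠ -1, so there is no saddle point; optimal play is mixed.
Let Player I play Top with probability p. Expected payoff against C1: (-4)p + (-1)(1−p) = −3p − 1; against C2: (-1)p + (-3)(1−p) = 2p − 3.
Setting these equal: −3p − 1 = 2p − 3 ⇒ −5p = -2 ⇒ p = 2/5, and the value is (-3)·(2/5) − 1 = -11/5.
For Player II: with q = P(C1), equating Top's and Bottom's payoffs gives −3q − 1 = 2q − 3 ⇒ q = 2/5.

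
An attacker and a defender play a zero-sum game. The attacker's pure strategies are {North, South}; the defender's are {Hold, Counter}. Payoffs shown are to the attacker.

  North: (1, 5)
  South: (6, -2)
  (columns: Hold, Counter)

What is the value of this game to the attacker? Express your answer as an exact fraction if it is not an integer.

Row minima: North → 1, South → -2; maximin = 1.
Column maxima: Hold → 6, Counter → 5; minimax = 5.
1 ≠ 5, so there is no saddle point; optimal play is mixed.
Let the attacker play North with probability p. Expected payoff against Hold: 1p + 6(1−p) = −5p + 6; against Counter: 5p + (-2)(1−p) = 7p − 2.
Setting these equal: −5p + 6 = 7p − 2 ⇒ −12p = -8 ⇒ p = 2/3, and the value is (-5)·(2/3) + 6 = 8/3.
For the defender: with q = P(Hold), equating North's and South's payoffs gives −4q + 5 = 8q − 2 ⇒ q = 7/12.

8/3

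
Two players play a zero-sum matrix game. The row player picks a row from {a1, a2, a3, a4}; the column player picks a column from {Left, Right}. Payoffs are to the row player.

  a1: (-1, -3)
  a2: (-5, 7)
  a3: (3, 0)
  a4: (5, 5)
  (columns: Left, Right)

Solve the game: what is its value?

5

Row minima: a1 → -3, a2 → -5, a3 → 0, a4 → 5; maximin = 5.
Column maxima: Left → 5, Right → 7; minimax = 5.
Since maximin = minimax = 5, there is a saddle point and the value is 5.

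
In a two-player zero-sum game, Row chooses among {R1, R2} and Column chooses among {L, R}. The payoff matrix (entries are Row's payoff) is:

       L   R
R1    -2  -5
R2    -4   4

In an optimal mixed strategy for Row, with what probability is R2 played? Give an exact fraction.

3/11

Row minima: R1 → -5, R2 → -4; maximin = -4.
Column maxima: L → -2, R → 4; minimax = -2.
-4 ≠ -2, so there is no saddle point; optimal play is mixed.
Let Row play R1 with probability p. Expected payoff against L: (-2)p + (-4)(1−p) = 2p − 4; against R: (-5)p + 4(1−p) = −9p + 4.
Setting these equal: 2p − 4 = −9p + 4 ⇒ 11p = 8 ⇒ p = 8/11, and the value is (2)·(8/11) − 4 = -28/11.
For Column: with q = P(L), equating R1's and R2's payoffs gives 3q − 5 = −8q + 4 ⇒ q = 9/11.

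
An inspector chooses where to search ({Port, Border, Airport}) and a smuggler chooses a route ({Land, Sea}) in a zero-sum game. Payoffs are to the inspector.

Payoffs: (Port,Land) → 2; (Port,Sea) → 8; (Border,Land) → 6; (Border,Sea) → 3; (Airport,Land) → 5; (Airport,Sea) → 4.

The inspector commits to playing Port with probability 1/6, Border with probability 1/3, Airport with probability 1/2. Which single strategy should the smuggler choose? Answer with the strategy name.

Sea

If the smuggler plays Land, the inspector's expected payoff is (1/6)·2 + (1/3)·6 + (1/2)·5 = 29/6.
If the smuggler plays Sea, the inspector's expected payoff is (1/6)·8 + (1/3)·3 + (1/2)·4 = 13/3.
The smuggler minimizes the inspector's payoff; the smallest is 13/3, so the best response is Sea.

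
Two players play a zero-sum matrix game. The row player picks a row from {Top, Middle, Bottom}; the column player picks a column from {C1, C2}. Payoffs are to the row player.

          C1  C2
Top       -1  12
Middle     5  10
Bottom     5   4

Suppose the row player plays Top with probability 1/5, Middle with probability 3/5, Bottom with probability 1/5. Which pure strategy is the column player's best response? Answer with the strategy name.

If the column player plays C1, the row player's expected payoff is (1/5)·(-1) + (3/5)·5 + (1/5)·5 = 19/5.
If the column player plays C2, the row player's expected payoff is (1/5)·12 + (3/5)·10 + (1/5)·4 = 46/5.
The column player minimizes the row player's payoff; the smallest is 19/5, so the best response is C1.

C1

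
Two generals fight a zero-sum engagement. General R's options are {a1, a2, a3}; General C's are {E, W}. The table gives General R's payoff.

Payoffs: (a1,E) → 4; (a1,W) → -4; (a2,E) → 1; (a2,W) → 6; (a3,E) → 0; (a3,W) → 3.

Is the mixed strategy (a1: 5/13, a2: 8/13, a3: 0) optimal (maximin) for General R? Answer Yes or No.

Against E this mix gives (5/13)·4 + (8/13)·1 = 28/13.
Against W this mix gives (5/13)·(-4) + (8/13)·6 = 28/13.
All of General C's active replies (E, W) yield 28/13, and no column does worse for General R. The mix makes General C indifferent and guarantees 28/13, so it is optimal.

Yes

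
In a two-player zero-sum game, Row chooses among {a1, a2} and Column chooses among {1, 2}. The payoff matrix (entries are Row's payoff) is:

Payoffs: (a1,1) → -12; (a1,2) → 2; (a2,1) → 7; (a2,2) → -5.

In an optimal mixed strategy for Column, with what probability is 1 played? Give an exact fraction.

Row minima: a1 → -12, a2 → -5; maximin = -5.
Column maxima: 1 → 7, 2 → 2; minimax = 2.
-5 ≠ 2, so there is no saddle point; optimal play is mixed.
Let Row play a1 with probability p. Expected payoff against 1: (-12)p + 7(1−p) = −19p + 7; against 2: 2p + (-5)(1−p) = 7p − 5.
Setting these equal: −19p + 7 = 7p − 5 ⇒ −26p = -12 ⇒ p = 6/13, and the value is (-19)·(6/13) + 7 = -23/13.
For Column: with q = P(1), equating a1's and a2's payoffs gives −14q + 2 = 12q − 5 ⇒ q = 7/26.

7/26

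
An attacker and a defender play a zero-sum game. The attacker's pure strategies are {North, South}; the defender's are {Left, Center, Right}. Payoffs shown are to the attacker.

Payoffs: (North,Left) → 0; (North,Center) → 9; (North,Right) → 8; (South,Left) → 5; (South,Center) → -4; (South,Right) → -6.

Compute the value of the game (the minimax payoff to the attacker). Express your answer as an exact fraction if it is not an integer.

40/19

Row minima: North → 0, South → -6; maximin = 0.
Column maxima: Left → 5, Center → 9, Right → 8; minimax = 5.
0 ≠ 5, so there is no saddle point; optimal play is mixed.
Center is strictly dominated by Right (it gives the attacker strictly more in every row), so the defender never plays it.
On the remaining 2×2 (North, South vs Left, Right):
Let the attacker play North with probability p. Expected payoff against Left: 0p + 5(1−p) = −5p + 5; against Right: 8p + (-6)(1−p) = 14p − 6.
Setting these equal: −5p + 5 = 14p − 6 ⇒ −19p = -11 ⇒ p = 11/19, and the value is (-5)·(11/19) + 5 = 40/19.
For the defender: with q = P(Left), equating North's and South's payoffs gives −8q + 8 = 11q − 6 ⇒ q = 14/19.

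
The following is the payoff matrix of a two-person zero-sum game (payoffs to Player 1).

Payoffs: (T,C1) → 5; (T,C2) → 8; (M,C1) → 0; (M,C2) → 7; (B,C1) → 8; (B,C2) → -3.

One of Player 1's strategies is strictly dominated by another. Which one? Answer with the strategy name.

T gives a strictly higher payoff than M against every column: 5 > 0, 8 > 7.
So M is strictly dominated and Player 1 never plays it.

M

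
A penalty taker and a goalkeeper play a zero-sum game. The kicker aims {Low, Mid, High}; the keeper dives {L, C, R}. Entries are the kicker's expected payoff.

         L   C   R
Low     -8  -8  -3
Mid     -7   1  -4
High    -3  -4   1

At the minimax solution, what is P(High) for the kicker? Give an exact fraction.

8/9

Row minima: Low → -8, Mid → -7, High → -4; maximin = -4.
Column maxima: L → -3, C → 1, R → 1; minimax = -3.
-4 ≠ -3, so there is no saddle point; optimal play is mixed.
Low is strictly dominated by High, so the kicker never plays it.
R is strictly dominated by L (it gives the kicker strictly more in every row), so the keeper never plays it.
On the remaining 2×2 (Mid, High vs L, C):
Let the kicker play Mid with probability p. Expected payoff against L: (-7)p + (-3)(1−p) = −4p − 3; against C: 1p + (-4)(1−p) = 5p − 4.
Setting these equal: −4p − 3 = 5p − 4 ⇒ −9p = -1 ⇒ p = 1/9, and the value is (-4)·(1/9) − 3 = -31/9.
For the keeper: with q = P(L), equating Mid's and High's payoffs gives −8q + 1 = q − 4 ⇒ q = 5/9.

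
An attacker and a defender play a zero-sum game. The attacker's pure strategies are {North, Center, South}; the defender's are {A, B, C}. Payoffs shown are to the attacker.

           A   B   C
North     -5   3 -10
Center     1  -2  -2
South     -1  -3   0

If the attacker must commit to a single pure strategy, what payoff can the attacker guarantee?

-2

Row minima: North → -10, Center → -2, South → -3.
The best of these is -2.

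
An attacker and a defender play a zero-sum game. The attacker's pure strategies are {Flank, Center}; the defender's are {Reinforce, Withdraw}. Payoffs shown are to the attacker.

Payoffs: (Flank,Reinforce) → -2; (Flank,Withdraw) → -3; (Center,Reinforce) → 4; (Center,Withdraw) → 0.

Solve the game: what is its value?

0

Row minima: Flank → -3, Center → 0; maximin = 0.
Column maxima: Reinforce → 4, Withdraw → 0; minimax = 0.
Since maximin = minimax = 0, there is a saddle point and the value is 0.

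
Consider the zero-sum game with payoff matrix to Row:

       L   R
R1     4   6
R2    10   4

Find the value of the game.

11/2

Row minima: R1 → 4, R2 → 4; maximin = 4.
Column maxima: L → 10, R → 6; minimax = 6.
4 ≠ 6, so there is no saddle point; optimal play is mixed.
Let Row play R1 with probability p. Expected payoff against L: 4p + 10(1−p) = −6p + 10; against R: 6p + 4(1−p) = 2p + 4.
Setting these equal: −6p + 10 = 2p + 4 ⇒ −8p = -6 ⇒ p = 3/4, and the value is (-6)·(3/4) + 10 = 11/2.
For Column: with q = P(L), equating R1's and R2's payoffs gives −2q + 6 = 6q + 4 ⇒ q = 1/4.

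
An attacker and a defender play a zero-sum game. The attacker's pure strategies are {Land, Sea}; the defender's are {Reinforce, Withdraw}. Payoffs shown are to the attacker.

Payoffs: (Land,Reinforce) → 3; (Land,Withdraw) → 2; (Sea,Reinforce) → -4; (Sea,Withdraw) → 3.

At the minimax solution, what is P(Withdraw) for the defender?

7/8

Row minima: Land → 2, Sea → -4; maximin = 2.
Column maxima: Reinforce → 3, Withdraw → 3; minimax = 3.
2 ≠ 3, so there is no saddle point; optimal play is mixed.
Let the attacker play Land with probability p. Expected payoff against Reinforce: 3p + (-4)(1−p) = 7p − 4; against Withdraw: 2p + 3(1−p) = −p + 3.
Setting these equal: 7p − 4 = −p + 3 ⇒ 8p = 7 ⇒ p = 7/8, and the value is (7)·(7/8) − 4 = 17/8.
For the defender: with q = P(Reinforce), equating Land's and Sea's payoffs gives q + 2 = −7q + 3 ⇒ q = 1/8.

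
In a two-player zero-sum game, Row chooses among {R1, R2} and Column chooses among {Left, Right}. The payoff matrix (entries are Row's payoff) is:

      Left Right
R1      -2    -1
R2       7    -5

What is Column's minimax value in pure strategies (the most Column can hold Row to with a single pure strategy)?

Column maxima: Left → 7, Right → -1.
The smallest of these is -1.

-1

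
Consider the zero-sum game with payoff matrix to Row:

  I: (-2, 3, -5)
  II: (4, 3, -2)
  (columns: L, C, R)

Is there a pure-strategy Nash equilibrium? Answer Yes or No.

Row minima: I → -5, II → -2; maximin = -2.
Column maxima: L → 4, C → 3, R → -2; minimax = -2.
maximin = minimax = -2, so a saddle point exists.

Yes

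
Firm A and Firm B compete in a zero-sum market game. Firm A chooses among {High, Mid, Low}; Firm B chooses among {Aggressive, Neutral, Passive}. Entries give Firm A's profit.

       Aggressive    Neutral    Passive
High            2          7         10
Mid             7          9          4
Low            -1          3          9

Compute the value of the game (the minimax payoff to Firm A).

Row minima: High → 2, Mid → 4, Low → -1; maximin = 4.
Column maxima: Aggressive → 7, Neutral → 9, Passive → 10; minimax = 7.
4 ≠ 7, so there is no saddle point; optimal play is mixed.
Low is strictly dominated by High, so Firm A never plays it.
Neutral is strictly dominated by Aggressive (it gives Firm A strictly more in every row), so Firm B never plays it.
On the remaining 2×2 (High, Mid vs Aggressive, Passive):
Let Firm A play High with probability p. Expected payoff against Aggressive: 2p + 7(1−p) = −5p + 7; against Passive: 10p + 4(1−p) = 6p + 4.
Setting these equal: −5p + 7 = 6p + 4 ⇒ −11p = -3 ⇒ p = 3/11, and the value is (-5)·(3/11) + 7 = 62/11.
For Firm B: with q = P(Aggressive), equating High's and Mid's payoffs gives −8q + 10 = 3q + 4 ⇒ q = 6/11.

62/11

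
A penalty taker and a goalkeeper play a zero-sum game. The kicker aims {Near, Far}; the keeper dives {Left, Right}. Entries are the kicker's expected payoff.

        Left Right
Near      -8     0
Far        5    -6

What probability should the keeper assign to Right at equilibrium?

Row minima: Near → -8, Far → -6; maximin = -6.
Column maxima: Left → 5, Right → 0; minimax = 0.
-6 ≠ 0, so there is no saddle point; optimal play is mixed.
Let the kicker play Near with probability p. Expected payoff against Left: (-8)p + 5(1−p) = −13p + 5; against Right: 0p + (-6)(1−p) = 6p − 6.
Setting these equal: −13p + 5 = 6p − 6 ⇒ −19p = -11 ⇒ p = 11/19, and the value is (-13)·(11/19) + 5 = -48/19.
For the keeper: with q = P(Left), equating Near's and Far's payoffs gives −8q = 11q − 6 ⇒ q = 6/19.

13/19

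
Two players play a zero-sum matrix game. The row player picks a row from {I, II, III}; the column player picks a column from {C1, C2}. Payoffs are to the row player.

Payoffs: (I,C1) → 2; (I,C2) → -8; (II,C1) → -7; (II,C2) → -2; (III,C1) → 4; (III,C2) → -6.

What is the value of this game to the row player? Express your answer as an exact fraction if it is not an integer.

-10/3

Row minima: I → -8, II → -7, III → -6; maximin = -6.
Column maxima: C1 → 4, C2 → -2; minimax = -2.
-6 ≠ -2, so there is no saddle point; optimal play is mixed.
I is strictly dominated by III, so the row player never plays it.
On the remaining 2×2 (II, III vs C1, C2):
Let the row player play II with probability p. Expected payoff against C1: (-7)p + 4(1−p) = −11p + 4; against C2: (-2)p + (-6)(1−p) = 4p − 6.
Setting these equal: −11p + 4 = 4p − 6 ⇒ −15p = -10 ⇒ p = 2/3, and the value is (-11)·(2/3) + 4 = -10/3.
For the column player: with q = P(C1), equating II's and III's payoffs gives −5q − 2 = 10q − 6 ⇒ q = 4/15.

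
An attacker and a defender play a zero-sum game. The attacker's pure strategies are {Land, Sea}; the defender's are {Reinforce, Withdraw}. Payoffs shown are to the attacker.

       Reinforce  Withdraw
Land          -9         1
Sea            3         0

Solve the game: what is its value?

Row minima: Land → -9, Sea → 0; maximin = 0.
Column maxima: Reinforce → 3, Withdraw → 1; minimax = 1.
0 ≠ 1, so there is no saddle point; optimal play is mixed.
Let the attacker play Land with probability p. Expected payoff against Reinforce: (-9)p + 3(1−p) = −12p + 3; against Withdraw: 1p + 0(1−p) = p.
Setting these equal: −12p + 3 = p ⇒ −13p = -3 ⇒ p = 3/13, and the value is (-12)·(3/13) + 3 = 3/13.
For the defender: with q = P(Reinforce), equating Land's and Sea's payoffs gives −10q + 1 = 3q ⇒ q = 1/13.

3/13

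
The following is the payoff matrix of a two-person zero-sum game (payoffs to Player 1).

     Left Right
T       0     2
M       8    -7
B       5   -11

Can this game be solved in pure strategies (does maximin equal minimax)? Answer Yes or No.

Row minima: T → 0, M → -7, B → -11; maximin = 0.
Column maxima: Left → 8, Right → 2; minimax = 2.
0 ≠ 2, so no pure-strategy equilibrium exists.

No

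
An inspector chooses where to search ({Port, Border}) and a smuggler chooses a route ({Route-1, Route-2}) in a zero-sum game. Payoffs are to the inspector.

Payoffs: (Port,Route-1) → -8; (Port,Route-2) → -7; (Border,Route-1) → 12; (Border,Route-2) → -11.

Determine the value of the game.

-43/6

Row minima: Port → -8, Border → -11; maximin = -8.
Column maxima: Route-1 → 12, Route-2 → -7; minimax = -7.
-8 ≠ -7, so there is no saddle point; optimal play is mixed.
Let the inspector play Port with probability p. Expected payoff against Route-1: (-8)p + 12(1−p) = −20p + 12; against Route-2: (-7)p + (-11)(1−p) = 4p − 11.
Setting these equal: −20p + 12 = 4p − 11 ⇒ −24p = -23 ⇒ p = 23/24, and the value is (-20)·(23/24) + 12 = -43/6.
For the smuggler: with q = P(Route-1), equating Port's and Border's payoffs gives −q − 7 = 23q − 11 ⇒ q = 1/6.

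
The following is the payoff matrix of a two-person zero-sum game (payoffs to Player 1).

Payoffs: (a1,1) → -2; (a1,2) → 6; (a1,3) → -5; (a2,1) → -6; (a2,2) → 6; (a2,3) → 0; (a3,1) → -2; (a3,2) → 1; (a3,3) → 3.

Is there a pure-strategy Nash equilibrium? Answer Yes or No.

Row minima: a1 → -5, a2 → -6, a3 → -2; maximin = -2.
Column maxima: 1 → -2, 2 → 6, 3 → 3; minimax = -2.
maximin = minimax = -2, so a saddle point exists.

Yes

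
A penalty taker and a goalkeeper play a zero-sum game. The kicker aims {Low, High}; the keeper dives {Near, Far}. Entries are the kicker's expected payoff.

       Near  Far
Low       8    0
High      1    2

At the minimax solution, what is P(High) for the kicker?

8/9

Row minima: Low → 0, High → 1; maximin = 1.
Column maxima: Near → 8, Far → 2; minimax = 2.
1 ≠ 2, so there is no saddle point; optimal play is mixed.
Let the kicker play Low with probability p. Expected payoff against Near: 8p + 1(1−p) = 7p + 1; against Far: 0p + 2(1−p) = −2p + 2.
Setting these equal: 7p + 1 = −2p + 2 ⇒ 9p = 1 ⇒ p = 1/9, and the value is (7)·(1/9) + 1 = 16/9.
For the keeper: with q = P(Near), equating Low's and High's payoffs gives 8q = −q + 2 ⇒ q = 2/9.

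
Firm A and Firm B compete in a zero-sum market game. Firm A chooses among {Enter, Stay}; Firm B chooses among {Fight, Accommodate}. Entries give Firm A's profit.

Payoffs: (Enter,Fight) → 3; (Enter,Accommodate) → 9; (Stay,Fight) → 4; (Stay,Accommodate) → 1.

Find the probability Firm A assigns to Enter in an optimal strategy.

Row minima: Enter → 3, Stay → 1; maximin = 3.
Column maxima: Fight → 4, Accommodate → 9; minimax = 4.
3 ≠ 4, so there is no saddle point; optimal play is mixed.
Let Firm A play Enter with probability p. Expected payoff against Fight: 3p + 4(1−p) = −p + 4; against Accommodate: 9p + 1(1−p) = 8p + 1.
Setting these equal: −p + 4 = 8p + 1 ⇒ −9p = -3 ⇒ p = 1/3, and the value is (-1)·(1/3) + 4 = 11/3.
For Firm B: with q = P(Fight), equating Enter's and Stay's payoffs gives −6q + 9 = 3q + 1 ⇒ q = 8/9.

1/3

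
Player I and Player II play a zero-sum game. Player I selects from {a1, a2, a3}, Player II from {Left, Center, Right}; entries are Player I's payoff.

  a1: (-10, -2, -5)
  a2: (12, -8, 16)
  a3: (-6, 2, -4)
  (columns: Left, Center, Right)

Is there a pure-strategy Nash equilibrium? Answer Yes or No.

Row minima: a1 → -10, a2 → -8, a3 → -6; maximin = -6.
Column maxima: Left → 12, Center → 2, Right → 16; minimax = 2.
-6 ≠ 2, so no pure-strategy equilibrium exists.

No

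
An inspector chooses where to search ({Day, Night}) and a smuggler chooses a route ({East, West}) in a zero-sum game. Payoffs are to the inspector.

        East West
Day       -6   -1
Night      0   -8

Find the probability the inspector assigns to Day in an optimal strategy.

8/13

Row minima: Day → -6, Night → -8; maximin = -6.
Column maxima: East → 0, West → -1; minimax = -1.
-6 ≠ -1, so there is no saddle point; optimal play is mixed.
Let the inspector play Day with probability p. Expected payoff against East: (-6)p + 0(1−p) = −6p; against West: (-1)p + (-8)(1−p) = 7p − 8.
Setting these equal: −6p = 7p − 8 ⇒ −13p = -8 ⇒ p = 8/13, and the value is (-6)·(8/13) = -48/13.
For the smuggler: with q = P(East), equating Day's and Night's payoffs gives −5q − 1 = 8q − 8 ⇒ q = 7/13.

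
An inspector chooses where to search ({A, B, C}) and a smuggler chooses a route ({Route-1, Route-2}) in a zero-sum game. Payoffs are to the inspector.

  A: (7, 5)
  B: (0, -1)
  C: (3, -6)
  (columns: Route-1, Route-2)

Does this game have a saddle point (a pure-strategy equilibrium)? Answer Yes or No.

Yes

Row minima: A → 5, B → -1, C → -6; maximin = 5.
Column maxima: Route-1 → 7, Route-2 → 5; minimax = 5.
maximin = minimax = 5, so a saddle point exists.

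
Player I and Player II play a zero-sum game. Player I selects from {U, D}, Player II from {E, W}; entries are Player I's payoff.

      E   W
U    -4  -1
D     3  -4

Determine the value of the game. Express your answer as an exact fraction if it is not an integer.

-19/10

Row minima: U → -4, D → -4; maximin = -4.
Column maxima: E → 3, W → -1; minimax = -1.
-4 ≠ -1, so there is no saddle point; optimal play is mixed.
Let Player I play U with probability p. Expected payoff against E: (-4)p + 3(1−p) = −7p + 3; against W: (-1)p + (-4)(1−p) = 3p − 4.
Setting these equal: −7p + 3 = 3p − 4 ⇒ −10p = -7 ⇒ p = 7/10, and the value is (-7)·(7/10) + 3 = -19/10.
For Player II: with q = P(E), equating U's and D's payoffs gives −3q − 1 = 7q − 4 ⇒ q = 3/10.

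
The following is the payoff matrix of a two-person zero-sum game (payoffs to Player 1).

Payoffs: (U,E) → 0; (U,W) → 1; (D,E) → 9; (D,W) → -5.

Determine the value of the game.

Row minima: U → 0, D → -5; maximin = 0.
Column maxima: E → 9, W → 1; minimax = 1.
0 ≠ 1, so there is no saddle point; optimal play is mixed.
Let Player 1 play U with probability p. Expected payoff against E: 0p + 9(1−p) = −9p + 9; against W: 1p + (-5)(1−p) = 6p − 5.
Setting these equal: −9p + 9 = 6p − 5 ⇒ −15p = -14 ⇒ p = 14/15, and the value is (-9)·(14/15) + 9 = 3/5.
For Player 2: with q = P(E), equating U's and D's payoffs gives −q + 1 = 14q − 5 ⇒ q = 2/5.

3/5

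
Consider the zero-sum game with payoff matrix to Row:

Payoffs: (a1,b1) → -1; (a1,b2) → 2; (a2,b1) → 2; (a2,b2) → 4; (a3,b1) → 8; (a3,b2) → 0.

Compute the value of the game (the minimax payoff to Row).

Row minima: a1 → -1, a2 → 2, a3 → 0; maximin = 2.
Column maxima: b1 → 8, b2 → 4; minimax = 4.
2 ≠ 4, so there is no saddle point; optimal play is mixed.
a1 is strictly dominated by a2, so Row never plays it.
On the remaining 2×2 (a2, a3 vs b1, b2):
Let Row play a2 with probability p. Expected payoff against b1: 2p + 8(1−p) = −6p + 8; against b2: 4p + 0(1−p) = 4p.
Setting these equal: −6p + 8 = 4p ⇒ −10p = -8 ⇒ p = 4/5, and the value is (-6)·(4/5) + 8 = 16/5.
For Column: with q = P(b1), equating a2's and a3's payoffs gives −2q + 4 = 8q ⇒ q = 2/5.

16/5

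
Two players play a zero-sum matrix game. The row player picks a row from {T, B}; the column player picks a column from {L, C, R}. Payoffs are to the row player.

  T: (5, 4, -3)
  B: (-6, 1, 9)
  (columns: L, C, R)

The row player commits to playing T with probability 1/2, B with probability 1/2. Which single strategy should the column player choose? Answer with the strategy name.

If the column player plays L, the row player's expected payoff is (1/2)·5 + (1/2)·(-6) = -1/2.
If the column player plays C, the row player's expected payoff is (1/2)·4 + (1/2)·1 = 5/2.
If the column player plays R, the row player's expected payoff is (1/2)·(-3) + (1/2)·9 = 3.
The column player minimizes the row player's payoff; the smallest is -1/2, so the best response is L.

L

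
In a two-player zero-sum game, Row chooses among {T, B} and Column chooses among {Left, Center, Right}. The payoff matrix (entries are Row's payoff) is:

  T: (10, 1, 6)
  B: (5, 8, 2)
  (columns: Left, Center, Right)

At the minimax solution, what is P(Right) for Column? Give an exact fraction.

7/11

Row minima: T → 1, B → 2; maximin = 2.
Column maxima: Left → 10, Center → 8, Right → 6; minimax = 6.
2 ≠ 6, so there is no saddle point; optimal play is mixed.
Left is strictly dominated by Right (it gives Row strictly more in every row), so Column never plays it.
On the remaining 2×2 (T, B vs Center, Right):
Let Row play T with probability p. Expected payoff against Center: 1p + 8(1−p) = −7p + 8; against Right: 6p + 2(1−p) = 4p + 2.
Setting these equal: −7p + 8 = 4p + 2 ⇒ −11p = -6 ⇒ p = 6/11, and the value is (-7)·(6/11) + 8 = 46/11.
For Column: with q = P(Center), equating T's and B's payoffs gives −5q + 6 = 6q + 2 ⇒ q = 4/11.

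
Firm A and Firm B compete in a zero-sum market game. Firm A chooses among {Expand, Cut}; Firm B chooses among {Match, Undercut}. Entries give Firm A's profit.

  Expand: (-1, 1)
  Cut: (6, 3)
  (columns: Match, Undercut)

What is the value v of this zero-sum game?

Row minima: Expand → -1, Cut → 3; maximin = 3.
Column maxima: Match → 6, Undercut → 3; minimax = 3.
Since maximin = minimax = 3, there is a saddle point and the value is 3.

3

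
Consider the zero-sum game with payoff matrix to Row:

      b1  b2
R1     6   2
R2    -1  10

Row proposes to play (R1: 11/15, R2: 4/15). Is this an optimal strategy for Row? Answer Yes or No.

Against b1 this mix gives (11/15)·6 + (4/15)·(-1) = 62/15.
Against b2 this mix gives (11/15)·2 + (4/15)·10 = 62/15.
All of Column's active replies (b1, b2) yield 62/15, and no column does worse for Row. The mix makes Column indifferent and guarantees 62/15, so it is optimal.

Yes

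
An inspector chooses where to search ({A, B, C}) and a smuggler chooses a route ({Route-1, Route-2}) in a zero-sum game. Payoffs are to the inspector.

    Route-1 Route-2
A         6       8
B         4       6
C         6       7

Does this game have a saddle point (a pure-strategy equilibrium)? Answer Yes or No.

Yes

Row minima: A → 6, B → 4, C → 6; maximin = 6.
Column maxima: Route-1 → 6, Route-2 → 8; minimax = 6.
maximin = minimax = 6, so a saddle point exists.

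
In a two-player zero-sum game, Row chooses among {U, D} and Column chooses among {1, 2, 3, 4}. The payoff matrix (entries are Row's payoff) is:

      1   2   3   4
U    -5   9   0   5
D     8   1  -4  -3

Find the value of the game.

-20/17

Row minima: U → -5, D → -4; maximin = -4.
Column maxima: 1 → 8, 2 → 9, 3 → 0, 4 → 5; minimax = 0.
-4 ≠ 0, so there is no saddle point; optimal play is mixed.
2 is strictly dominated by 3 (it gives Row strictly more in every row), so Column never plays it.
4 is strictly dominated by 3 (it gives Row strictly more in every row), so Column never plays it.
On the remaining 2×2 (U, D vs 1, 3):
Let Row play U with probability p. Expected payoff against 1: (-5)p + 8(1−p) = −13p + 8; against 3: 0p + (-4)(1−p) = 4p − 4.
Setting these equal: −13p + 8 = 4p − 4 ⇒ −17p = -12 ⇒ p = 12/17, and the value is (-13)·(12/17) + 8 = -20/17.
For Column: with q = P(1), equating U's and D's payoffs gives −5q = 12q − 4 ⇒ q = 4/17.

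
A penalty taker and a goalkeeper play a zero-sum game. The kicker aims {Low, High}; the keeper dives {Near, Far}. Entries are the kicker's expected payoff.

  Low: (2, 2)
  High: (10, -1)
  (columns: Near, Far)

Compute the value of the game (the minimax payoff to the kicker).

2

Row minima: Low → 2, High → -1; maximin = 2.
Column maxima: Near → 10, Far → 2; minimax = 2.
Since maximin = minimax = 2, there is a saddle point and the value is 2.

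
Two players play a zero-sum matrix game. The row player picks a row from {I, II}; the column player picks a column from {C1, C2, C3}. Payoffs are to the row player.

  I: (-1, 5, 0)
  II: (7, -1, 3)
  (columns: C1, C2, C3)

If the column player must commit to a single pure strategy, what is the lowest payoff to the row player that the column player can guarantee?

Column maxima: C1 → 7, C2 → 5, C3 → 3.
The smallest of these is 3.

3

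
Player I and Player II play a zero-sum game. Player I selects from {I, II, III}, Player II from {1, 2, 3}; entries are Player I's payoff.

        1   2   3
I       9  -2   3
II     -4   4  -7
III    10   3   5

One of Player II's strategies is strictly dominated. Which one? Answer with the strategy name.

1

3 holds Player I's payoff strictly below 1 in every row: 3 < 9, -7 < -4, 5 < 10.
So 1 is strictly dominated for Player II.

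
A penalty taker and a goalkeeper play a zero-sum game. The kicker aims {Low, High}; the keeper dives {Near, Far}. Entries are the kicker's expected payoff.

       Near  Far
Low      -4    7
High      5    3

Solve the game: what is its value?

Row minima: Low → -4, High → 3; maximin = 3.
Column maxima: Near → 5, Far → 7; minimax = 5.
3 ≠ 5, so there is no saddle point; optimal play is mixed.
Let the kicker play Low with probability p. Expected payoff against Near: (-4)p + 5(1−p) = −9p + 5; against Far: 7p + 3(1−p) = 4p + 3.
Setting these equal: −9p + 5 = 4p + 3 ⇒ −13p = -2 ⇒ p = 2/13, and the value is (-9)·(2/13) + 5 = 47/13.
For the keeper: with q = P(Near), equating Low's and High's payoffs gives −11q + 7 = 2q + 3 ⇒ q = 4/13.

47/13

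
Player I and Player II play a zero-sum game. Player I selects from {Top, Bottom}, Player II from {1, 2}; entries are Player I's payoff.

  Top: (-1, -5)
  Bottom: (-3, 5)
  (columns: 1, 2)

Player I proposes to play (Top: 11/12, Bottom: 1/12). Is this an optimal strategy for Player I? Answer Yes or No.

No

Against 1 this mix gives (11/12)·(-1) + (1/12)·(-3) = -7/6.
Against 2 this mix gives (11/12)·(-5) + (1/12)·5 = -25/6.
Player II will play 2, holding Player I to -25/6. Shifting weight toward the row that does better against 2 would raise this floor (the equalizing mix achieves -5/3 against both 2 and 1), so the proposed strategy is not optimal.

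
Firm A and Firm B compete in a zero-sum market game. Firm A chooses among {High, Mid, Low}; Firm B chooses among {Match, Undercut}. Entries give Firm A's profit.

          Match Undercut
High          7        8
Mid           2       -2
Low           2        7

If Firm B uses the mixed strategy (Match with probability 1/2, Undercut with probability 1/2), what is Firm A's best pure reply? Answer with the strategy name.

High

Expected payoff of High: (1/2)·7 + (1/2)·8 = 15/2.
Expected payoff of Mid: (1/2)·2 + (1/2)·(-2) = 0.
Expected payoff of Low: (1/2)·2 + (1/2)·7 = 9/2.
The largest is 15/2, so Firm A's best response is High.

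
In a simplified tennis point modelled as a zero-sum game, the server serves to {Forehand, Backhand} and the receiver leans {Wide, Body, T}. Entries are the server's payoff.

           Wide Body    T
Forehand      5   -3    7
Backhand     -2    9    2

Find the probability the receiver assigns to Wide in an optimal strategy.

Row minima: Forehand → -3, Backhand → -2; maximin = -2.
Column maxima: Wide → 5, Body → 9, T → 7; minimax = 5.
-2 ≠ 5, so there is no saddle point; optimal play is mixed.
T is strictly dominated by Wide (it gives the server strictly more in every row), so the receiver never plays it.
On the remaining 2×2 (Forehand, Backhand vs Wide, Body):
Let the server play Forehand with probability p. Expected payoff against Wide: 5p + (-2)(1−p) = 7p − 2; against Body: (-3)p + 9(1−p) = −12p + 9.
Setting these equal: 7p − 2 = −12p + 9 ⇒ 19p = 11 ⇒ p = 11/19, and the value is (7)·(11/19) − 2 = 39/19.
For the receiver: with q = P(Wide), equating Forehand's and Backhand's payoffs gives 8q − 3 = −11q + 9 ⇒ q = 12/19.

12/19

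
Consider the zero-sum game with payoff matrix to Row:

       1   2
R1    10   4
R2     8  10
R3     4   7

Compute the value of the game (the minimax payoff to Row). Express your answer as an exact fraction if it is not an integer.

17/2

Row minima: R1 → 4, R2 → 8, R3 → 4; maximin = 8.
Column maxima: 1 → 10, 2 → 10; minimax = 10.
8 ≠ 10, so there is no saddle point; optimal play is mixed.
R3 is strictly dominated by R2, so Row never plays it.
On the remaining 2×2 (R1, R2 vs 1, 2):
Let Row play R1 with probability p. Expected payoff against 1: 10p + 8(1−p) = 2p + 8; against 2: 4p + 10(1−p) = −6p + 10.
Setting these equal: 2p + 8 = −6p + 10 ⇒ 8p = 2 ⇒ p = 1/4, and the value is (2)·(1/4) + 8 = 17/2.
For Column: with q = P(1), equating R1's and R2's payoffs gives 6q + 4 = −2q + 10 ⇒ q = 3/4.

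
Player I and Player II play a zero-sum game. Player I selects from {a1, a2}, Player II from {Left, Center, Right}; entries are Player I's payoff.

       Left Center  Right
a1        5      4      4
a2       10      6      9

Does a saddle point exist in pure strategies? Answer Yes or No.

Yes

Row minima: a1 → 4, a2 → 6; maximin = 6.
Column maxima: Left → 10, Center → 6, Right → 9; minimax = 6.
maximin = minimax = 6, so a saddle point exists.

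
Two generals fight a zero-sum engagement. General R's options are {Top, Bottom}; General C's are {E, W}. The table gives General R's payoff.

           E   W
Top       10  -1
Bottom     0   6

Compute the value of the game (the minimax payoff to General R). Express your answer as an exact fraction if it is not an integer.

Row minima: Top → -1, Bottom → 0; maximin = 0.
Column maxima: E → 10, W → 6; minimax = 6.
0 ≠ 6, so there is no saddle point; optimal play is mixed.
Let General R play Top with probability p. Expected payoff against E: 10p + 0(1−p) = 10p; against W: (-1)p + 6(1−p) = −7p + 6.
Setting these equal: 10p = −7p + 6 ⇒ 17p = 6 ⇒ p = 6/17, and the value is (10)·(6/17) = 60/17.
For General C: with q = P(E), equating Top's and Bottom's payoffs gives 11q − 1 = −6q + 6 ⇒ q = 7/17.

60/17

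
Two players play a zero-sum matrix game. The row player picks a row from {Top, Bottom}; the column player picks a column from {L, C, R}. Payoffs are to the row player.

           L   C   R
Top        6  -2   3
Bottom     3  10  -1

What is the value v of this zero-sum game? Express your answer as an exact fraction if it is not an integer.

Row minima: Top → -2, Bottom → -1; maximin = -1.
Column maxima: L → 6, C → 10, R → 3; minimax = 3.
-1 ≠ 3, so there is no saddle point; optimal play is mixed.
L is strictly dominated by R (it gives the row player strictly more in every row), so the column player never plays it.
On the remaining 2×2 (Top, Bottom vs C, R):
Let the row player play Top with probability p. Expected payoff against C: (-2)p + 10(1−p) = −12p + 10; against R: 3p + (-1)(1−p) = 4p − 1.
Setting these equal: −12p + 10 = 4p − 1 ⇒ −16p = -11 ⇒ p = 11/16, and the value is (-12)·(11/16) + 10 = 7/4.
For the column player: with q = P(C), equating Top's and Bottom's payoffs gives −5q + 3 = 11q − 1 ⇒ q = 1/4.

7/4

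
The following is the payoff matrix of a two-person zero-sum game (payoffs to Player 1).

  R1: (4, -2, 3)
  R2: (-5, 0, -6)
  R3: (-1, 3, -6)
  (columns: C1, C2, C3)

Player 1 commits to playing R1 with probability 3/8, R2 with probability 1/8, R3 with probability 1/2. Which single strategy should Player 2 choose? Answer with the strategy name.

If Player 2 plays C1, Player 1's expected payoff is (3/8)·4 + (1/8)·(-5) + (1/2)·(-1) = 3/8.
If Player 2 plays C2, Player 1's expected payoff is (3/8)·(-2) + (1/8)·0 + (1/2)·3 = 3/4.
If Player 2 plays C3, Player 1's expected payoff is (3/8)·3 + (1/8)·(-6) + (1/2)·(-6) = -21/8.
Player 2 minimizes Player 1's payoff; the smallest is -21/8, so the best response is C3.

C3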